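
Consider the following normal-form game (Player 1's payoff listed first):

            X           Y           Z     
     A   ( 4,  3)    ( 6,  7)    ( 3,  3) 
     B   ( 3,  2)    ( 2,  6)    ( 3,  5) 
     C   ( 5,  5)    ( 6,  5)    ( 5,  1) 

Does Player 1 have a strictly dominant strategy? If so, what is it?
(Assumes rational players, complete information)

No strictly dominant strategy exists for Player 1

Work:
A strategy strictly dominates another if it gives a strictly higher payoff against every opponent action. Compare each pair of P1's strategies column-by-column:
  A vs B: [4 vs 3, 6 vs 2, 3 vs 3] → A does not strictly dominate B (column Z: 3 ≤ 3)
  A vs C: [4 vs 5, 6 vs 6, 3 vs 5] → A does not strictly dominate C (column X: 4 ≤ 5)
  B vs A: [3 vs 4, 2 vs 6, 3 vs 3] → B does not strictly dominate A (column X: 3 ≤ 4)
  B vs C: [3 vs 5, 2 vs 6, 3 vs 5] → B does not strictly dominate C (column X: 3 ≤ 5)
  C vs A: [5 vs 4, 6 vs 6, 5 vs 3] → C does not strictly dominate A (column Y: 6 ≤ 6)
  C vs B: [5 vs 3, 6 vs 2, 5 vs 3] → C strictly dominates B
No single strategy strictly dominates all others → no strictly dominant strategy.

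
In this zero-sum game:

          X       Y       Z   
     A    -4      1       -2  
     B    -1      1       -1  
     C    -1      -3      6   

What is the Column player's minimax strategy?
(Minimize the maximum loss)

Column should play X, value = -1

Work:
Column player minimizes Row's maximum payoff:
Column X: max payoff to Row = -1
Column Y: max payoff to Row = 1
Column Z: max payoff to Row = 6
Minimum is -1, achieved by column X.
Minimax strategy: X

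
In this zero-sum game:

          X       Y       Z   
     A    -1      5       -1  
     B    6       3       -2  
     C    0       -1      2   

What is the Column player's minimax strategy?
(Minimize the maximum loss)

Column should play Z, value = 2

Work:
Column player minimizes Row's maximum payoff:
Column X: max payoff to Row = 6
Column Y: max payoff to Row = 5
Column Z: max payoff to Row = 2
Minimum is 2, achieved by column Z.
Minimax strategy: Z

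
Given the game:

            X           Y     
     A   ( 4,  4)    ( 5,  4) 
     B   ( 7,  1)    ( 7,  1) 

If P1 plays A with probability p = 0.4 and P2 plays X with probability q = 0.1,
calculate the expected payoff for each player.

E[P1] = 6.16, E[P2] = 2.2

Work:
E[P1] = p·q·π₁(A,X) + p·(1-q)·π₁(A,Y) + (1-p)·q·π₁(B,X) + (1-p)·(1-q)·π₁(B,Y)
= 0.4·0.1·4 + 0.4·0.9·5 + 0.6·0.1·7 + 0.6·0.9·7
= 6.16

E[P2] = 2.2 (similar calculation)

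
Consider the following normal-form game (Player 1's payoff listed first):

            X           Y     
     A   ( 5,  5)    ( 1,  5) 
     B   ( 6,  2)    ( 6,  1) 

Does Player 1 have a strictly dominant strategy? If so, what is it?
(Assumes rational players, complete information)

Yes, Player 1's strictly dominant strategy is B

Work:
A strategy strictly dominates another if it gives a strictly higher payoff against every opponent action. Compare each pair of P1's strategies column-by-column:
  A vs B: [5 vs 6, 1 vs 6] → A does not strictly dominate B (column X: 5 ≤ 6)
  B vs A: [6 vs 5, 6 vs 1] → B strictly dominates A
B strictly dominates every other strategy → strictly dominant.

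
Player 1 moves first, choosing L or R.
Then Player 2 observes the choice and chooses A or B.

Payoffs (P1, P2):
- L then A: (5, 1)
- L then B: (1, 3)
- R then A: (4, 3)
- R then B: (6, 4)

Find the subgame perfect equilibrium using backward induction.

P1 plays R, P2 plays B after L and B after R; Payoff (6, 4)

Work:
Backward induction:
After L: P2 chooses B → P1 gets 1
After R: P2 chooses B → P1 gets 6
P1 chooses R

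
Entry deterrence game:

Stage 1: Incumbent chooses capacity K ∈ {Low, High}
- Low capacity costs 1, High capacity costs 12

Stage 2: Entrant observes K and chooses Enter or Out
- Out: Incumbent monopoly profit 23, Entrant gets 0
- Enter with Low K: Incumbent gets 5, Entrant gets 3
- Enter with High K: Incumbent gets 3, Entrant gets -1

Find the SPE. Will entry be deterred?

SPE: (High, Enter|Low, Out|High); Entry deterred. Incumbent net profit = 11

Work:
After Low K: Entrant enters (3 > 0)
After High K: Entrant stays out (-1 < 0)
Incumbent: Low → 5−1=4, High → 23−12=11
Incumbent chooses High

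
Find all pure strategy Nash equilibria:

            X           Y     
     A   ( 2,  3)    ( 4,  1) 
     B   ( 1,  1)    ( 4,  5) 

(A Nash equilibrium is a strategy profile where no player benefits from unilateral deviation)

Nash equilibrium: (A, X), (B, Y)

Work:
Best responses:
  P1 vs X: payoffs [2, 1] → best response A (payoff 2)
  P1 vs Y: payoffs [4, 4] → best response A/B (payoff 4)
  P2 vs A: payoffs [3, 1] → best response X (payoff 3)
  P2 vs B: payoffs [1, 5] → best response Y (payoff 5)
Mutual best responses: (A,X), (B,Y) → Nash equilibria.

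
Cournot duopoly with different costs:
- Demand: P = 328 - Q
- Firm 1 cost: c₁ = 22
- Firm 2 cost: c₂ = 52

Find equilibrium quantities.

q₁* = 112.0, q₂* = 82.0

Work:
Reaction: q₁ = (328 - 22 - q₂)/2
Reaction: q₂ = (328 - 52 - q₁)/2
Solve simultaneously:
q₁* = (328 - 2×22 + 52)/3 = 112.0
q₂* = (328 - 2×52 + 22)/3 = 82.0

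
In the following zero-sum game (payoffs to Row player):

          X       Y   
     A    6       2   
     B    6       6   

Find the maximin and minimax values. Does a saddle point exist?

Maximin = 6, Minimax = 6, Saddle: True

Work:
Row minimums: [2, 6] → maximin = 6
Column maximums: [6, 6] → minimax = 6
Saddle point exists! Game value = 6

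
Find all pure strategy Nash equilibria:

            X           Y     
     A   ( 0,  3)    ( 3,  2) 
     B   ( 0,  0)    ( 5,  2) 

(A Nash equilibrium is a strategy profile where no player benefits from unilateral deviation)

Nash equilibrium: (A, X), (B, Y)

Work:
Best responses:
  P1 vs X: payoffs [0, 0] → best response A/B (payoff 0)
  P1 vs Y: payoffs [3, 5] → best response B (payoff 5)
  P2 vs A: payoffs [3, 2] → best response X (payoff 3)
  P2 vs B: payoffs [0, 2] → best response Y (payoff 2)
Mutual best responses: (A,X), (B,Y) → Nash equilibria.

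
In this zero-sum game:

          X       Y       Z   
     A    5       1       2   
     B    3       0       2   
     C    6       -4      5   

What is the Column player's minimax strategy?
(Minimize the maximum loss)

Column should play Y, value = 1

Work:
Column player minimizes Row's maximum payoff:
Column X: max payoff to Row = 6
Column Y: max payoff to Row = 1
Column Z: max payoff to Row = 5
Minimum is 1, achieved by column Y.
Minimax strategy: Y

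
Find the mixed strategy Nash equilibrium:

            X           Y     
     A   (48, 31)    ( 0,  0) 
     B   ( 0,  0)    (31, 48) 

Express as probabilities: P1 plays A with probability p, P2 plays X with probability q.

p = 0.6076, q = 0.3924

Work:
Find probabilities that make opponent indifferent:
P2 chooses q to make P1 indifferent between A and B
P1 chooses p to make P2 indifferent between X and Y
Mixed NE: P1 plays (A: 0.6076, B: 0.3924), P2 plays (X: 0.3924, Y: 0.6076)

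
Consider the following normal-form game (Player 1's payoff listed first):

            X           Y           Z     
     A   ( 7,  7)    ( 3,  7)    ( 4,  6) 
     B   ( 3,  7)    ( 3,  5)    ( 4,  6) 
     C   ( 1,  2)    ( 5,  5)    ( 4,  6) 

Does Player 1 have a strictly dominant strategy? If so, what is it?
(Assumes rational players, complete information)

No strictly dominant strategy exists for Player 1

Work:
A strategy strictly dominates another if it gives a strictly higher payoff against every opponent action. Compare each pair of P1's strategies column-by-column:
  A vs B: [7 vs 3, 3 vs 3, 4 vs 4] → A does not strictly dominate B (column Y: 3 ≤ 3)
  A vs C: [7 vs 1, 3 vs 5, 4 vs 4] → A does not strictly dominate C (column Y: 3 ≤ 5)
  B vs A: [3 vs 7, 3 vs 3, 4 vs 4] → B does not strictly dominate A (column X: 3 ≤ 7)
  B vs C: [3 vs 1, 3 vs 5, 4 vs 4] → B does not strictly dominate C (column Y: 3 ≤ 5)
  C vs A: [1 vs 7, 5 vs 3, 4 vs 4] → C does not strictly dominate A (column X: 1 ≤ 7)
  C vs B: [1 vs 3, 5 vs 3, 4 vs 4] → C does not strictly dominate B (column X: 1 ≤ 3)
No single strategy strictly dominates all others → no strictly dominant strategy.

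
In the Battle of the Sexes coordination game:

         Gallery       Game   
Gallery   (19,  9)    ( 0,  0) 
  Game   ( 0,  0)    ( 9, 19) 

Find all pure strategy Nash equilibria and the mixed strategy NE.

Pure NE: (Gallery, Gallery) and (Game, Game); Mixed NE: p = 0.6786, q = 0.3214

Work:
Check pure NE:
(Gallery, Gallery): (19, 9) - no unilateral deviation beneficial
(Game, Game): (9, 19) - no unilateral deviation beneficial
Mixed NE: P1 plays Gallery with p = 0.6786, P2 plays Gallery with q = 0.3214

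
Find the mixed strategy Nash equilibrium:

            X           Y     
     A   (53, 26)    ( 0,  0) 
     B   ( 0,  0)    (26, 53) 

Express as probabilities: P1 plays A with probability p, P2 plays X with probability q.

p = 0.6709, q = 0.3291

Work:
Find probabilities that make opponent indifferent:
P2 chooses q to make P1 indifferent between A and B
P1 chooses p to make P2 indifferent between X and Y
Mixed NE: P1 plays (A: 0.6709, B: 0.3291), P2 plays (X: 0.3291, Y: 0.6709)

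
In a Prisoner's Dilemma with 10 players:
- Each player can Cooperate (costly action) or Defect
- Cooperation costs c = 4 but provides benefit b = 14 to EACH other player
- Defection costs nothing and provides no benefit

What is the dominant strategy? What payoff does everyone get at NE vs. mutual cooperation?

Dominant: Defect; NE payoff = 0; Coop payoff = 122

Work:
Defect dominates (saves cost c = 4, benefit to others is external)
NE: All defect → everyone gets 0
If all cooperate: each receives (9)×14 - 4 = 122
Social dilemma: 122 > 0 but NE gives 0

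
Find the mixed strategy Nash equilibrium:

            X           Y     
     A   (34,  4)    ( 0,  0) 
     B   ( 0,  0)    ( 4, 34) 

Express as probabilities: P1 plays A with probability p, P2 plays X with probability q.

p = 0.8947, q = 0.1053

Work:
Find probabilities that make opponent indifferent:
P2 chooses q to make P1 indifferent between A and B
P1 chooses p to make P2 indifferent between X and Y
Mixed NE: P1 plays (A: 0.8947, B: 0.1053), P2 plays (X: 0.1053, Y: 0.8947)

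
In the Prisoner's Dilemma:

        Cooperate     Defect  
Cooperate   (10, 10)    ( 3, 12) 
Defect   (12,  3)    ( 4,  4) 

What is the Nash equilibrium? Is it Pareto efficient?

(Defect, Defect) is NE; not Pareto efficient

Work:
Defect dominates Cooperate for both players:
If P2 cooperates: Defect (12) > Cooperate (10)
If P2 defects: Defect (4) > Cooperate (3)
NE: (Defect, Defect) with payoff (4, 4)
But (Cooperate, Cooperate) = (10, 10) Pareto dominates (4, 4)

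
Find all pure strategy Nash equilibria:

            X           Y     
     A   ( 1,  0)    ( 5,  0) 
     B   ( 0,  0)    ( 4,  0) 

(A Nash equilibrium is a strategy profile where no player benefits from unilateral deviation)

Nash equilibrium: (A, X), (A, Y)

Work:
Best responses:
  P1 vs X: payoffs [1, 0] → best response A (payoff 1)
  P1 vs Y: payoffs [5, 4] → best response A (payoff 5)
  P2 vs A: payoffs [0, 0] → best response X/Y (payoff 0)
  P2 vs B: payoffs [0, 0] → best response X/Y (payoff 0)
Mutual best responses: (A,X), (A,Y) → Nash equilibria.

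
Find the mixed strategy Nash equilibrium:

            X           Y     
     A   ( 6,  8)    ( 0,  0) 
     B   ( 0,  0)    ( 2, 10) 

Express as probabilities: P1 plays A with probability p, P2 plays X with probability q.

p = 0.5556, q = 0.25

Work:
Find probabilities that make opponent indifferent:
P2 chooses q to make P1 indifferent between A and B
P1 chooses p to make P2 indifferent between X and Y
Mixed NE: P1 plays (A: 0.5556, B: 0.4444), P2 plays (X: 0.25, Y: 0.75)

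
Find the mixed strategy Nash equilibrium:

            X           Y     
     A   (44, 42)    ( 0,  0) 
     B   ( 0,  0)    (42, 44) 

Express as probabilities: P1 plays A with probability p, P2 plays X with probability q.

p = 0.5116, q = 0.4884

Work:
Find probabilities that make opponent indifferent:
P2 chooses q to make P1 indifferent between A and B
P1 chooses p to make P2 indifferent between X and Y
Mixed NE: P1 plays (A: 0.5116, B: 0.4884), P2 plays (X: 0.4884, Y: 0.5116)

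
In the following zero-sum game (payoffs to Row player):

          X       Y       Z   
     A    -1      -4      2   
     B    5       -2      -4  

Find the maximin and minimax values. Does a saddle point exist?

Maximin = -4, Minimax = -2, Saddle: False

Work:
Row minimums: [-4, -4] → maximin = -4
Column maximums: [5, -2, 2] → minimax = -2
No saddle point (maximin ≠ minimax). Mixed strategy needed.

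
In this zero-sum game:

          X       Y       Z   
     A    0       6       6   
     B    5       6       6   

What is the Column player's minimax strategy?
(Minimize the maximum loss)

Column should play X, value = 5

Work:
Column player minimizes Row's maximum payoff:
Column X: max payoff to Row = 5
Column Y: max payoff to Row = 6
Column Z: max payoff to Row = 6
Minimum is 5, achieved by column X.
Minimax strategy: X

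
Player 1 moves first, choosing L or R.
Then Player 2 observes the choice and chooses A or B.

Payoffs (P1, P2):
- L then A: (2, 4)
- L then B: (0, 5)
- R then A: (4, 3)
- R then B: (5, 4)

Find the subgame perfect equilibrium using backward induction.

P1 plays R, P2 plays B after L and B after R; Payoff (5, 4)

Work:
Backward induction:
After L: P2 chooses B → P1 gets 0
After R: P2 chooses B → P1 gets 5
P1 chooses R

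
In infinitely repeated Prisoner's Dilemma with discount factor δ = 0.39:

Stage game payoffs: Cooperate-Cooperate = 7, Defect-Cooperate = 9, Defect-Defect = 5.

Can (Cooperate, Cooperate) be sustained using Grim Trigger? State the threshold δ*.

δ* = 0.5; since δ = 0.39 < 0.5, cooperation cannot be sustained

Work:
For Grim Trigger:
Cooperate forever: 7/(1-δ)
Defect then punished: 9 + 5·δ/(1-δ)
Need: 7/(1-δ) ≥ 9 + 5·δ/(1-δ)
Solving: δ ≥ (T-R)/(T-P) = (9-7)/(9-5) = 0.5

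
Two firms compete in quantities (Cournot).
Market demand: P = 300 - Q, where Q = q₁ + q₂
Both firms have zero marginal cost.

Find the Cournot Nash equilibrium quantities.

q₁* = q₂* = 100.0; P* = 100.0

Work:
Profit: π_i = P·q_i = (a - q_i - q_j)·q_i
FOC: ∂π_i/∂q_i = a - 2q_i - q_j = 0
Reaction function: q_i = (300 - q_j)/2
Symmetry: q* = 300/3 = 100.0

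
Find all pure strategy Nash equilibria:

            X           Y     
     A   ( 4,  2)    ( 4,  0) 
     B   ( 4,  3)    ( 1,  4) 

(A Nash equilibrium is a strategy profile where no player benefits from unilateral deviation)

Nash equilibrium: (A, X)

Work:
Best responses:
  P1 vs X: payoffs [4, 4] → best response A/B (payoff 4)
  P1 vs Y: payoffs [4, 1] → best response A (payoff 4)
  P2 vs A: payoffs [2, 0] → best response X (payoff 2)
  P2 vs B: payoffs [3, 4] → best response Y (payoff 4)
Mutual best responses: (A,X) → Nash equilibria.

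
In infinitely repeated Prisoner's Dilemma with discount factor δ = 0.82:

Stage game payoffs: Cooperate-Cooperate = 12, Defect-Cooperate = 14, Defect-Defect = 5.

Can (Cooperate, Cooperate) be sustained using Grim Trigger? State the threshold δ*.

δ* = 0.2222; since δ = 0.82 ≥ 0.2222, cooperation can be sustained

Work:
For Grim Trigger:
Cooperate forever: 12/(1-δ)
Defect then punished: 14 + 5·δ/(1-δ)
Need: 12/(1-δ) ≥ 14 + 5·δ/(1-δ)
Solving: δ ≥ (T-R)/(T-P) = (14-12)/(14-5) = 0.2222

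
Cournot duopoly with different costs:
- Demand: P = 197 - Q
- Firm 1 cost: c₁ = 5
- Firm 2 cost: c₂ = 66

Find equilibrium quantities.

q₁* = 84.33, q₂* = 23.33

Work:
Reaction: q₁ = (197 - 5 - q₂)/2
Reaction: q₂ = (197 - 66 - q₁)/2
Solve simultaneously:
q₁* = (197 - 2×5 + 66)/3 = 84.33
q₂* = (197 - 2×66 + 5)/3 = 23.33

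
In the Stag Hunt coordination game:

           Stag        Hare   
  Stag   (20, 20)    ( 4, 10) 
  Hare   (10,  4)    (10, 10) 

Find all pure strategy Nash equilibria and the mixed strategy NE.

Pure NE: (Stag, Stag) and (Hare, Hare); Mixed NE: p = 0.375, q = 0.375

Work:
Check pure NE:
(Stag, Stag): (20, 20) - no unilateral deviation beneficial
(Hare, Hare): (10, 10) - no unilateral deviation beneficial
Mixed NE: P1 plays Stag with p = 0.375, P2 plays Stag with q = 0.375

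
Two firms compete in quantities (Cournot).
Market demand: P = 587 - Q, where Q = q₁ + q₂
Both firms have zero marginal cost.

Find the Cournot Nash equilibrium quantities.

q₁* = q₂* = 195.67; P* = 195.67

Work:
Profit: π_i = P·q_i = (a - q_i - q_j)·q_i
FOC: ∂π_i/∂q_i = a - 2q_i - q_j = 0
Reaction function: q_i = (587 - q_j)/2
Symmetry: q* = 587/3 = 195.67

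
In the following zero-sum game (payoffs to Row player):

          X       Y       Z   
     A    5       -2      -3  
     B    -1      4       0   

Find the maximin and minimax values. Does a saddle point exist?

Maximin = -1, Minimax = 0, Saddle: False

Work:
Row minimums: [-3, -1] → maximin = -1
Column maximums: [5, 4, 0] → minimax = 0
No saddle point (maximin ≠ minimax). Mixed strategy needed.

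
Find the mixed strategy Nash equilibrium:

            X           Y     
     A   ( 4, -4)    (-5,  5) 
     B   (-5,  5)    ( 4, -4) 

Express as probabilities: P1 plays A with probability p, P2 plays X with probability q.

p = 0.5, q = 0.5

Work:
Find probabilities that make opponent indifferent:
P2 chooses q to make P1 indifferent between A and B
P1 chooses p to make P2 indifferent between X and Y
Mixed NE: P1 plays (A: 0.5, B: 0.5), P2 plays (X: 0.5, Y: 0.5)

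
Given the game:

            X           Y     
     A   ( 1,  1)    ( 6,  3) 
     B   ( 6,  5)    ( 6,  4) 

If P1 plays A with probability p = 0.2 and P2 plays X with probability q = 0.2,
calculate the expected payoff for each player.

E[P1] = 5.8, E[P2] = 3.88

Work:
E[P1] = p·q·π₁(A,X) + p·(1-q)·π₁(A,Y) + (1-p)·q·π₁(B,X) + (1-p)·(1-q)·π₁(B,Y)
= 0.2·0.2·1 + 0.2·0.8·6 + 0.8·0.2·6 + 0.8·0.8·6
= 5.8

E[P2] = 3.88 (similar calculation)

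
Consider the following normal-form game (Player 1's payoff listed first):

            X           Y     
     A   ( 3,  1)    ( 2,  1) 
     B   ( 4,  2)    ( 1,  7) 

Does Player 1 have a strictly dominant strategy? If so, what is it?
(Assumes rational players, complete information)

No strictly dominant strategy exists for Player 1

Work:
A strategy strictly dominates another if it gives a strictly higher payoff against every opponent action. Compare each pair of P1's strategies column-by-column:
  A vs B: [3 vs 4, 2 vs 1] → A does not strictly dominate B (column X: 3 ≤ 4)
  B vs A: [4 vs 3, 1 vs 2] → B does not strictly dominate A (column Y: 1 ≤ 2)
No single strategy strictly dominates all others → no strictly dominant strategy.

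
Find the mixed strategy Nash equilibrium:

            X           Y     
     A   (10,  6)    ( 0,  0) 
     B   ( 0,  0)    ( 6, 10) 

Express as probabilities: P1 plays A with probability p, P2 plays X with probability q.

p = 0.625, q = 0.375

Work:
Find probabilities that make opponent indifferent:
P2 chooses q to make P1 indifferent between A and B
P1 chooses p to make P2 indifferent between X and Y
Mixed NE: P1 plays (A: 0.625, B: 0.375), P2 plays (X: 0.375, Y: 0.625)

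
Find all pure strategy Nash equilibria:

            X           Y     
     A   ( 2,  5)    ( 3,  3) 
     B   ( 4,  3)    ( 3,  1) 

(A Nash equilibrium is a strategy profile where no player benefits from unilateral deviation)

Nash equilibrium: (B, X)

Work:
Best responses:
  P1 vs X: payoffs [2, 4] → best response B (payoff 4)
  P1 vs Y: payoffs [3, 3] → best response A/B (payoff 3)
  P2 vs A: payoffs [5, 3] → best response X (payoff 5)
  P2 vs B: payoffs [3, 1] → best response X (payoff 3)
Mutual best responses: (B,X) → Nash equilibria.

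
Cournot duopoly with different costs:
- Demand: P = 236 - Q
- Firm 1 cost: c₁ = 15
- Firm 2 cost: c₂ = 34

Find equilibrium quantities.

q₁* = 80.0, q₂* = 61.0

Work:
Reaction: q₁ = (236 - 15 - q₂)/2
Reaction: q₂ = (236 - 34 - q₁)/2
Solve simultaneously:
q₁* = (236 - 2×15 + 34)/3 = 80.0
q₂* = (236 - 2×34 + 15)/3 = 61.0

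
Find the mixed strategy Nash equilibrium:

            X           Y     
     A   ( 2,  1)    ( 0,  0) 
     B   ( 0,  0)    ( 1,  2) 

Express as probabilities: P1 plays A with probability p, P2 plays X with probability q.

p = 0.6667, q = 0.3333

Work:
Find probabilities that make opponent indifferent:
P2 chooses q to make P1 indifferent between A and B
P1 chooses p to make P2 indifferent between X and Y
Mixed NE: P1 plays (A: 0.6667, B: 0.3333), P2 plays (X: 0.3333, Y: 0.6667)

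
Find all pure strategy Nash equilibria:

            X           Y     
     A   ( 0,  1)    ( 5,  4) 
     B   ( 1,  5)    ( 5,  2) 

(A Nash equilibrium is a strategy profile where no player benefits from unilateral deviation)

Nash equilibrium: (A, Y), (B, X)

Work:
Best responses:
  P1 vs X: payoffs [0, 1] → best response B (payoff 1)
  P1 vs Y: payoffs [5, 5] → best response A/B (payoff 5)
  P2 vs A: payoffs [1, 4] → best response Y (payoff 4)
  P2 vs B: payoffs [5, 2] → best response X (payoff 5)
Mutual best responses: (A,Y), (B,X) → Nash equilibria.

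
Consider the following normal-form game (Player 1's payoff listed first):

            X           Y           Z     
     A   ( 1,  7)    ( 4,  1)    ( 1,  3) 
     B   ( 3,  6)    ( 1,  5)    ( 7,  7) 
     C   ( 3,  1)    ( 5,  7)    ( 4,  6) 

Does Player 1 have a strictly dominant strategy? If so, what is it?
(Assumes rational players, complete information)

No strictly dominant strategy exists for Player 1

Work:
A strategy strictly dominates another if it gives a strictly higher payoff against every opponent action. Compare each pair of P1's strategies column-by-column:
  A vs B: [1 vs 3, 4 vs 1, 1 vs 7] → A does not strictly dominate B (column X: 1 ≤ 3)
  A vs C: [1 vs 3, 4 vs 5, 1 vs 4] → A does not strictly dominate C (column X: 1 ≤ 3)
  B vs A: [3 vs 1, 1 vs 4, 7 vs 1] → B does not strictly dominate A (column Y: 1 ≤ 4)
  B vs C: [3 vs 3, 1 vs 5, 7 vs 4] → B does not strictly dominate C (column X: 3 ≤ 3)
  C vs A: [3 vs 1, 5 vs 4, 4 vs 1] → C strictly dominates A
  C vs B: [3 vs 3, 5 vs 1, 4 vs 7] → C does not strictly dominate B (column X: 3 ≤ 3)
No single strategy strictly dominates all others → no strictly dominant strategy.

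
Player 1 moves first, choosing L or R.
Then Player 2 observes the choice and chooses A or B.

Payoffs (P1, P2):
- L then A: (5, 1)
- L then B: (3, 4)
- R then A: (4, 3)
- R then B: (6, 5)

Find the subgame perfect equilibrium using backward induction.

P1 plays R, P2 plays B after L and B after R; Payoff (6, 5)

Work:
Backward induction:
After L: P2 chooses B → P1 gets 3
After R: P2 chooses B → P1 gets 6
P1 chooses R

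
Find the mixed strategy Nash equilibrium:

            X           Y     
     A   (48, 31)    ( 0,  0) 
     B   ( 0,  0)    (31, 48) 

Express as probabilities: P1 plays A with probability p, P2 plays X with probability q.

p = 0.6076, q = 0.3924

Work:
Find probabilities that make opponent indifferent:
P2 chooses q to make P1 indifferent between A and B
P1 chooses p to make P2 indifferent between X and Y
Mixed NE: P1 plays (A: 0.6076, B: 0.3924), P2 plays (X: 0.3924, Y: 0.6076)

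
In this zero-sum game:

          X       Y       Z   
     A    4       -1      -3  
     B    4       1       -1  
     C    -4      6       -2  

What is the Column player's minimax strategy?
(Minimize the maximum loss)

Column should play Z, value = -1

Work:
Column player minimizes Row's maximum payoff:
Column X: max payoff to Row = 4
Column Y: max payoff to Row = 6
Column Z: max payoff to Row = -1
Minimum is -1, achieved by column Z.
Minimax strategy: Z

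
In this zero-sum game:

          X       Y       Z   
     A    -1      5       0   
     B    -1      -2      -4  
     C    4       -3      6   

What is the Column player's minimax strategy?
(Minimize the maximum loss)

Column should play X, value = 4

Work:
Column player minimizes Row's maximum payoff:
Column X: max payoff to Row = 4
Column Y: max payoff to Row = 5
Column Z: max payoff to Row = 6
Minimum is 4, achieved by column X.
Minimax strategy: X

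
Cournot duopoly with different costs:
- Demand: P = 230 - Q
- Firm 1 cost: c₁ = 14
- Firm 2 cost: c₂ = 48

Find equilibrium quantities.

q₁* = 83.33, q₂* = 49.33

Work:
Reaction: q₁ = (230 - 14 - q₂)/2
Reaction: q₂ = (230 - 48 - q₁)/2
Solve simultaneously:
q₁* = (230 - 2×14 + 48)/3 = 83.33
q₂* = (230 - 2×48 + 14)/3 = 49.33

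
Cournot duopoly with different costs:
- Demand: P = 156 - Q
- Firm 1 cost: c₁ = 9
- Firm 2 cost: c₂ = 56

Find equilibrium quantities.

q₁* = 64.67, q₂* = 17.67

Work:
Reaction: q₁ = (156 - 9 - q₂)/2
Reaction: q₂ = (156 - 56 - q₁)/2
Solve simultaneously:
q₁* = (156 - 2×9 + 56)/3 = 64.67
q₂* = (156 - 2×56 + 9)/3 = 17.67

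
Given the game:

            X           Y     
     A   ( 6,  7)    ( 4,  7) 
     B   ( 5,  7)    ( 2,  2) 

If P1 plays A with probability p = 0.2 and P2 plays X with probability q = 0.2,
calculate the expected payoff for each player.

E[P1] = 2.96, E[P2] = 3.8

Work:
E[P1] = p·q·π₁(A,X) + p·(1-q)·π₁(A,Y) + (1-p)·q·π₁(B,X) + (1-p)·(1-q)·π₁(B,Y)
= 0.2·0.2·6 + 0.2·0.8·4 + 0.8·0.2·5 + 0.8·0.8·2
= 2.96

E[P2] = 3.8 (similar calculation)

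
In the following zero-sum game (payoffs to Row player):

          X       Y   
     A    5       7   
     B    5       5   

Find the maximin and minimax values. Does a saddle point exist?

Maximin = 5, Minimax = 5, Saddle: True

Work:
Row minimums: [5, 5] → maximin = 5
Column maximums: [5, 7] → minimax = 5
Saddle point exists! Game value = 5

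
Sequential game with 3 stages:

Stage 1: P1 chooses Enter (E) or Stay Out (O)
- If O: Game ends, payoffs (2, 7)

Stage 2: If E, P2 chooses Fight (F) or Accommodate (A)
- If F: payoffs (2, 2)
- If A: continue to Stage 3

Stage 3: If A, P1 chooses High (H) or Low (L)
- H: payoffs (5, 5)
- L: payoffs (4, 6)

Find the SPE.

SPE: (E, A, H); Outcome (5, 5)

Work:
Stage 3: P1 chooses H (5 vs 4)
Stage 2: P2: F->2, A->5 (anticipating H). Choose A
Stage 1: P1: O->2, E->5 (anticipating A, H). Choose E
SPE path: E -> A -> H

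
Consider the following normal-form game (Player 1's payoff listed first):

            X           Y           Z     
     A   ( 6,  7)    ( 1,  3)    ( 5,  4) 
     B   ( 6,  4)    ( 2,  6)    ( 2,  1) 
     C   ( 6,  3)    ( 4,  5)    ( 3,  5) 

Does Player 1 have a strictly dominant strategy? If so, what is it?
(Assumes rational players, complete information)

No strictly dominant strategy exists for Player 1

Work:
A strategy strictly dominates another if it gives a strictly higher payoff against every opponent action. Compare each pair of P1's strategies column-by-column:
  A vs B: [6 vs 6, 1 vs 2, 5 vs 2] → A does not strictly dominate B (column X: 6 ≤ 6)
  A vs C: [6 vs 6, 1 vs 4, 5 vs 3] → A does not strictly dominate C (column X: 6 ≤ 6)
  B vs A: [6 vs 6, 2 vs 1, 2 vs 5] → B does not strictly dominate A (column X: 6 ≤ 6)
  B vs C: [6 vs 6, 2 vs 4, 2 vs 3] → B does not strictly dominate C (column X: 6 ≤ 6)
  C vs A: [6 vs 6, 4 vs 1, 3 vs 5] → C does not strictly dominate A (column X: 6 ≤ 6)
  C vs B: [6 vs 6, 4 vs 2, 3 vs 2] → C does not strictly dominate B (column X: 6 ≤ 6)
No single strategy strictly dominates all others → no strictly dominant strategy.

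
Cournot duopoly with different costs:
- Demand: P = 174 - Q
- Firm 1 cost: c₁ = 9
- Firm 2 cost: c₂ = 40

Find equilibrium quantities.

q₁* = 65.33, q₂* = 34.33

Work:
Reaction: q₁ = (174 - 9 - q₂)/2
Reaction: q₂ = (174 - 40 - q₁)/2
Solve simultaneously:
q₁* = (174 - 2×9 + 40)/3 = 65.33
q₂* = (174 - 2×40 + 9)/3 = 34.33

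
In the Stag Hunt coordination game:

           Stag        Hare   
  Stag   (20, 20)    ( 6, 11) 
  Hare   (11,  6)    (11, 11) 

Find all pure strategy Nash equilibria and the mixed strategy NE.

Pure NE: (Stag, Stag) and (Hare, Hare); Mixed NE: p = 0.3571, q = 0.3571

Work:
Check pure NE:
(Stag, Stag): (20, 20) - no unilateral deviation beneficial
(Hare, Hare): (11, 11) - no unilateral deviation beneficial
Mixed NE: P1 plays Stag with p = 0.3571, P2 plays Stag with q = 0.3571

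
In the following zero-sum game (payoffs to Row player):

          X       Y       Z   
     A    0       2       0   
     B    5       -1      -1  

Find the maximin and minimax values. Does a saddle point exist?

Maximin = 0, Minimax = 0, Saddle: True

Work:
Row minimums: [0, -1] → maximin = 0
Column maximums: [5, 2, 0] → minimax = 0
Saddle point exists! Game value = 0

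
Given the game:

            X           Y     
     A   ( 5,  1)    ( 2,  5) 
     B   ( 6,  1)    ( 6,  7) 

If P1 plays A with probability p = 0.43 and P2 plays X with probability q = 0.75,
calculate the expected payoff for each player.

E[P1] = 5.2475, E[P2] = 2.285

Work:
E[P1] = p·q·π₁(A,X) + p·(1-q)·π₁(A,Y) + (1-p)·q·π₁(B,X) + (1-p)·(1-q)·π₁(B,Y)
= 0.43·0.75·5 + 0.43·0.25·2 + 0.57·0.75·6 + 0.57·0.25·6
= 5.2475

E[P2] = 2.285 (similar calculation)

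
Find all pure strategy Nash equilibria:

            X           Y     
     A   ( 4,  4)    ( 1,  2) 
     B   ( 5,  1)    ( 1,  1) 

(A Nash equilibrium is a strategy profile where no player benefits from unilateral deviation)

Nash equilibrium: (B, X), (B, Y)

Work:
Best responses:
  P1 vs X: payoffs [4, 5] → best response B (payoff 5)
  P1 vs Y: payoffs [1, 1] → best response A/B (payoff 1)
  P2 vs A: payoffs [4, 2] → best response X (payoff 4)
  P2 vs B: payoffs [1, 1] → best response X/Y (payoff 1)
Mutual best responses: (B,X), (B,Y) → Nash equilibria.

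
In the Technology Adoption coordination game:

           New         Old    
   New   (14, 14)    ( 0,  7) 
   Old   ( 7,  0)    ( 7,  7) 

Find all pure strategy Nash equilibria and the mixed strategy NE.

Pure NE: (New, New) and (Old, Old); Mixed NE: p = 0.5, q = 0.5

Work:
Check pure NE:
(New, New): (14, 14) - no unilateral deviation beneficial
(Old, Old): (7, 7) - no unilateral deviation beneficial
Mixed NE: P1 plays New with p = 0.5, P2 plays New with q = 0.5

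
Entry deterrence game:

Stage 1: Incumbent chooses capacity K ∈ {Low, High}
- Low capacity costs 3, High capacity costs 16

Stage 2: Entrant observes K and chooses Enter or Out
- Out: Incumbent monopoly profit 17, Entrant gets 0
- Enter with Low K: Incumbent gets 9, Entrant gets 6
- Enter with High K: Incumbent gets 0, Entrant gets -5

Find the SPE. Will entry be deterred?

SPE: (Low, Enter|Low, Out|High); Entry not deterred. Incumbent net profit = 6, Entrant gets 6

Work:
After Low K: Entrant enters (6 > 0)
After High K: Entrant stays out (-5 < 0)
Incumbent: Low → 9−3=6, High → 17−16=1
Incumbent chooses Low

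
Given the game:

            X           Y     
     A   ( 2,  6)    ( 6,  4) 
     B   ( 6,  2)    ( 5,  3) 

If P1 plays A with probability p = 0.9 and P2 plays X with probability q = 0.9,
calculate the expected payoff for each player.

E[P1] = 2.75, E[P2] = 5.43

Work:
E[P1] = p·q·π₁(A,X) + p·(1-q)·π₁(A,Y) + (1-p)·q·π₁(B,X) + (1-p)·(1-q)·π₁(B,Y)
= 0.9·0.9·2 + 0.9·0.1·6 + 0.1·0.9·6 + 0.1·0.1·5
= 2.75

E[P2] = 5.43 (similar calculation)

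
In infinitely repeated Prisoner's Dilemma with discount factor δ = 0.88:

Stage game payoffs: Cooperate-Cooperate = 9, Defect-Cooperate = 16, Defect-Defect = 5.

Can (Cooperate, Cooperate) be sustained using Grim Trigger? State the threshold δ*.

δ* = 0.6364; since δ = 0.88 ≥ 0.6364, cooperation can be sustained

Work:
For Grim Trigger:
Cooperate forever: 9/(1-δ)
Defect then punished: 16 + 5·δ/(1-δ)
Need: 9/(1-δ) ≥ 16 + 5·δ/(1-δ)
Solving: δ ≥ (T-R)/(T-P) = (16-9)/(16-5) = 0.6364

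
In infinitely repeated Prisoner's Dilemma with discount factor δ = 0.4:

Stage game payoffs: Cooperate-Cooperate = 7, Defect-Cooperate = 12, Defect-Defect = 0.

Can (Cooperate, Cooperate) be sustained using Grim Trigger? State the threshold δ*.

δ* = 0.4167; since δ = 0.4 < 0.4167, cooperation cannot be sustained

Work:
For Grim Trigger:
Cooperate forever: 7/(1-δ)
Defect then punished: 12 + 0·δ/(1-δ)
Need: 7/(1-δ) ≥ 12 + 0·δ/(1-δ)
Solving: δ ≥ (T-R)/(T-P) = (12-7)/(12-0) = 0.4167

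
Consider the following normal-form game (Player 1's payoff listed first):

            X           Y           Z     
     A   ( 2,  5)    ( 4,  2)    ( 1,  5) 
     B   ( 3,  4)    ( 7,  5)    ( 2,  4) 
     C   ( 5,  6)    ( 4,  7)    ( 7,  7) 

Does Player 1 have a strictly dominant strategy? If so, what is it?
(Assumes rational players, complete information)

No strictly dominant strategy exists for Player 1

Work:
A strategy strictly dominates another if it gives a strictly higher payoff against every opponent action. Compare each pair of P1's strategies column-by-column:
  A vs B: [2 vs 3, 4 vs 7, 1 vs 2] → A does not strictly dominate B (column X: 2 ≤ 3)
  A vs C: [2 vs 5, 4 vs 4, 1 vs 7] → A does not strictly dominate C (column X: 2 ≤ 5)
  B vs A: [3 vs 2, 7 vs 4, 2 vs 1] → B strictly dominates A
  B vs C: [3 vs 5, 7 vs 4, 2 vs 7] → B does not strictly dominate C (column X: 3 ≤ 5)
  C vs A: [5 vs 2, 4 vs 4, 7 vs 1] → C does not strictly dominate A (column Y: 4 ≤ 4)
  C vs B: [5 vs 3, 4 vs 7, 7 vs 2] → C does not strictly dominate B (column Y: 4 ≤ 7)
No single strategy strictly dominates all others → no strictly dominant strategy.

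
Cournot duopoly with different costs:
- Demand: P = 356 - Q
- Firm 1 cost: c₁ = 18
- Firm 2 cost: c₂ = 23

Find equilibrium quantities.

q₁* = 114.33, q₂* = 109.33

Work:
Reaction: q₁ = (356 - 18 - q₂)/2
Reaction: q₂ = (356 - 23 - q₁)/2
Solve simultaneously:
q₁* = (356 - 2×18 + 23)/3 = 114.33
q₂* = (356 - 2×23 + 18)/3 = 109.33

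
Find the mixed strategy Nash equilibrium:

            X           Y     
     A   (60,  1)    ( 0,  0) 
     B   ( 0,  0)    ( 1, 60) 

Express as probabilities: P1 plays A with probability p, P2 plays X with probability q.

p = 0.9836, q = 0.0164

Work:
Find probabilities that make opponent indifferent:
P2 chooses q to make P1 indifferent between A and B
P1 chooses p to make P2 indifferent between X and Y
Mixed NE: P1 plays (A: 0.9836, B: 0.0164), P2 plays (X: 0.0164, Y: 0.9836)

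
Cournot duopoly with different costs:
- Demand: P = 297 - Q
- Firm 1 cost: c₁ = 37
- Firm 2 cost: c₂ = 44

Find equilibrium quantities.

q₁* = 89.0, q₂* = 82.0

Work:
Reaction: q₁ = (297 - 37 - q₂)/2
Reaction: q₂ = (297 - 44 - q₁)/2
Solve simultaneously:
q₁* = (297 - 2×37 + 44)/3 = 89.0
q₂* = (297 - 2×44 + 37)/3 = 82.0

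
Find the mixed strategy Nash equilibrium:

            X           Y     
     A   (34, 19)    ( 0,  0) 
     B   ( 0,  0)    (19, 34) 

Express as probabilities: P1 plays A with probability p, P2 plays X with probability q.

p = 0.6415, q = 0.3585

Work:
Find probabilities that make opponent indifferent:
P2 chooses q to make P1 indifferent between A and B
P1 chooses p to make P2 indifferent between X and Y
Mixed NE: P1 plays (A: 0.6415, B: 0.3585), P2 plays (X: 0.3585, Y: 0.6415)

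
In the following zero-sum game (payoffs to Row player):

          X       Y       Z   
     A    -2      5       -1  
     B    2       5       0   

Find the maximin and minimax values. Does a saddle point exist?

Maximin = 0, Minimax = 0, Saddle: True

Work:
Row minimums: [-2, 0] → maximin = 0
Column maximums: [2, 5, 0] → minimax = 0
Saddle point exists! Game value = 0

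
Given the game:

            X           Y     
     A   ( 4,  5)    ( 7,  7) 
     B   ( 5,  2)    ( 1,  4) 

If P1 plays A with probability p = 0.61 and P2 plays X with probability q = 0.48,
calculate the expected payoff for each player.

E[P1] = 4.5304, E[P2] = 4.87

Work:
E[P1] = p·q·π₁(A,X) + p·(1-q)·π₁(A,Y) + (1-p)·q·π₁(B,X) + (1-p)·(1-q)·π₁(B,Y)
= 0.61·0.48·4 + 0.61·0.52·7 + 0.39·0.48·5 + 0.39·0.52·1
= 4.5304

E[P2] = 4.87 (similar calculation)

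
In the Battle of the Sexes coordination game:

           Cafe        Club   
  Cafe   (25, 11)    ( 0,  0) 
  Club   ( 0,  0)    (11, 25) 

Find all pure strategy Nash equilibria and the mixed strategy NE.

Pure NE: (Cafe, Cafe) and (Club, Club); Mixed NE: p = 0.6944, q = 0.3056

Work:
Check pure NE:
(Cafe, Cafe): (25, 11) - no unilateral deviation beneficial
(Club, Club): (11, 25) - no unilateral deviation beneficial
Mixed NE: P1 plays Cafe with p = 0.6944, P2 plays Cafe with q = 0.3056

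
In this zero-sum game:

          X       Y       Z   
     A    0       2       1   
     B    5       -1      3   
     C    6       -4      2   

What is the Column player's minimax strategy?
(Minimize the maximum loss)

Column should play Y, value = 2

Work:
Column player minimizes Row's maximum payoff:
Column X: max payoff to Row = 6
Column Y: max payoff to Row = 2
Column Z: max payoff to Row = 3
Minimum is 2, achieved by column Y.
Minimax strategy: Y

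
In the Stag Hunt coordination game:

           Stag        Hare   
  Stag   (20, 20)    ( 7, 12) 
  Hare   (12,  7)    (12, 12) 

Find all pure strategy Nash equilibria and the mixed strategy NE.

Pure NE: (Stag, Stag) and (Hare, Hare); Mixed NE: p = 0.3846, q = 0.3846

Work:
Check pure NE:
(Stag, Stag): (20, 20) - no unilateral deviation beneficial
(Hare, Hare): (12, 12) - no unilateral deviation beneficial
Mixed NE: P1 plays Stag with p = 0.3846, P2 plays Stag with q = 0.3846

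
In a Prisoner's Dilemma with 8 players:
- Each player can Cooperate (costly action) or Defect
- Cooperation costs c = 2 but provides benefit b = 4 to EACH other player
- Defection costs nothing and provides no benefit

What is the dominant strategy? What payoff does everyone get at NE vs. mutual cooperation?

Dominant: Defect; NE payoff = 0; Coop payoff = 26

Work:
Defect dominates (saves cost c = 2, benefit to others is external)
NE: All defect → everyone gets 0
If all cooperate: each receives (7)×4 - 2 = 26
Social dilemma: 26 > 0 but NE gives 0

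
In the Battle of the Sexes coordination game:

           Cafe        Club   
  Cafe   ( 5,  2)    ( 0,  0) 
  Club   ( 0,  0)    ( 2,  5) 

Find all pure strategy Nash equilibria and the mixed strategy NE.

Pure NE: (Cafe, Cafe) and (Club, Club); Mixed NE: p = 0.7143, q = 0.2857

Work:
Check pure NE:
(Cafe, Cafe): (5, 2) - no unilateral deviation beneficial
(Club, Club): (2, 5) - no unilateral deviation beneficial
Mixed NE: P1 plays Cafe with p = 0.7143, P2 plays Cafe with q = 0.2857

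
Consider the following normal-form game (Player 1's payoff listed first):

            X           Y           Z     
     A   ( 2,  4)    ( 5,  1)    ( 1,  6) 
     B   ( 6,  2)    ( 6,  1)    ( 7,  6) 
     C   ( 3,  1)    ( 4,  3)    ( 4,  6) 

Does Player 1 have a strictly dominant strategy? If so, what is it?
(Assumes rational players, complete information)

Yes, Player 1's strictly dominant strategy is B

Work:
A strategy strictly dominates another if it gives a strictly higher payoff against every opponent action. Compare each pair of P1's strategies column-by-column:
  A vs B: [2 vs 6, 5 vs 6, 1 vs 7] → A does not strictly dominate B (column X: 2 ≤ 6)
  A vs C: [2 vs 3, 5 vs 4, 1 vs 4] → A does not strictly dominate C (column X: 2 ≤ 3)
  B vs A: [6 vs 2, 6 vs 5, 7 vs 1] → B strictly dominates A
  B vs C: [6 vs 3, 6 vs 4, 7 vs 4] → B strictly dominates C
  C vs A: [3 vs 2, 4 vs 5, 4 vs 1] → C does not strictly dominate A (column Y: 4 ≤ 5)
  C vs B: [3 vs 6, 4 vs 6, 4 vs 7] → C does not strictly dominate B (column X: 3 ≤ 6)
B strictly dominates every other strategy → strictly dominant.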